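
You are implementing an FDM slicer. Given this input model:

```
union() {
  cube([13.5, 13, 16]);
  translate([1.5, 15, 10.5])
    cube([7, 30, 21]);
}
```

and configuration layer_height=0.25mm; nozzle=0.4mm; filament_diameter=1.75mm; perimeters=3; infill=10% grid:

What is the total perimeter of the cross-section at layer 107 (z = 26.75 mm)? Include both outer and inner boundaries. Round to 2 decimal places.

At z = 26.75 mm: the cube is not intersected at this z (z outside [0, 16]); the 7×30 cube at (1.5, 15) contributes its full rectangle (perimeter 74.00 mm); Combining (union): only the 7×30 cube at (1.5, 15) is present, so the union is just that shape — boundary = 74.00 mm. Overall, the cross-section is a single solid region. Total boundary length (outer) = 74.00 mm.

74.00 mm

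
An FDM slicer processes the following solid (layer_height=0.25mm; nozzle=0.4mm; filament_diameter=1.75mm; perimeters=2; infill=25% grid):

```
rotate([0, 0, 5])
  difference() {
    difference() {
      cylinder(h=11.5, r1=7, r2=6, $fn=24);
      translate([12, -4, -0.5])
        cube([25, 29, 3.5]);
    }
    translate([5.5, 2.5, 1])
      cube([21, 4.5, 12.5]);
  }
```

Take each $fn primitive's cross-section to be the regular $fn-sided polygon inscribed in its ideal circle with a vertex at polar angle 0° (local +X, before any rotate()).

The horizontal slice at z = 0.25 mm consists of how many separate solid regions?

1

At z = 0.25 mm: the cone (r1=7→r2=6) has section circumradius 6.978 here — a regular 24-gon; the cube at (12, -4) is present — its section is the full 25×29 rectangle; After the difference (first − rest): starting from the cone, the 25×29 cube at (12, -4) misses the remaining region (no effect) — 1 connected region; the cube at (5.5, 2.5) is not intersected at this z (z outside [1, 13.5]); Taking the first minus the rest: none of the subtracted shapes is present at this height, so the result so far is unchanged — 1 connected region; (rotated 5° about Z; rotation is an isometry so areas/perimeters/island counts are preserved). The result has 1 disconnected region.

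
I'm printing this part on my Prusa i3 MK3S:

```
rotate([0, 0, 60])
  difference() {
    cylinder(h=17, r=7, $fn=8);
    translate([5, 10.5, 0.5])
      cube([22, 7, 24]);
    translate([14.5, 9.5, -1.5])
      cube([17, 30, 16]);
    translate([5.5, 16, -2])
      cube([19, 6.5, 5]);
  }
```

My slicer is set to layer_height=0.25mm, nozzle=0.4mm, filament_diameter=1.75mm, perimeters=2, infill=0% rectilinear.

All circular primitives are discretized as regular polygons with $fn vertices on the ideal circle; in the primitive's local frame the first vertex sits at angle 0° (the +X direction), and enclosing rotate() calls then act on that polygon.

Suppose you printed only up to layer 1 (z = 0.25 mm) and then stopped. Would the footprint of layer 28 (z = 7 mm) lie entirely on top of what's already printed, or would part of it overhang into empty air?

Compare the two slices. At z = 0.25: the r=7 cylinder gives a regular 8-gon of circumradius 7 (constant along its height) (area = (8/2)·7.000²·sin(360°/8) = 138.59 mm²); the cube at (5, 10.5) is not intersected at this z (z outside [0.5, 24.5]); the cube at (14.5, 9.5) (footprint 17×30) is included at this height (area 510.00 mm²); the cube at (5.5, 16) (footprint 19×6.5) is included at this height (area 123.50 mm²); Subtracting the remaining from the first: starting from the r=7 cylinder (138.59 mm²), the 17×30 cube at (14.5, 9.5) misses the remaining region (no effect); the 19×6.5 cube at (5.5, 16) misses the remaining region (no effect) — area = 138.59 mm²; (rotated 60° about Z; rotation is an isometry so areas/perimeters/island counts are preserved). At z = 7: the r=7 cylinder gives a regular 8-gon of circumradius 7 (constant along its height) (area = (8/2)·7.000²·sin(360°/8) = 138.59 mm²); the 22×7 cube at (5, 10.5) contributes its full rectangle (area 154.00 mm²); the cube at (14.5, 9.5) (footprint 17×30) is included at this height (area 510.00 mm²); the cube at (5.5, 16) is absent (z outside [-2, 3]); After the difference (first − rest): starting from the r=7 cylinder (138.59 mm²), the 22×7 cube at (5, 10.5) misses the remaining region (no effect); the 17×30 cube at (14.5, 9.5) misses the remaining region (no effect) — area = 138.59 mm²; (whole slice rotated 60° about Z — lengths, areas and connectivity unchanged). Checking containment: the cross-section at z = 7 is a subset of the cross-section at z = 0.25.

entirely on top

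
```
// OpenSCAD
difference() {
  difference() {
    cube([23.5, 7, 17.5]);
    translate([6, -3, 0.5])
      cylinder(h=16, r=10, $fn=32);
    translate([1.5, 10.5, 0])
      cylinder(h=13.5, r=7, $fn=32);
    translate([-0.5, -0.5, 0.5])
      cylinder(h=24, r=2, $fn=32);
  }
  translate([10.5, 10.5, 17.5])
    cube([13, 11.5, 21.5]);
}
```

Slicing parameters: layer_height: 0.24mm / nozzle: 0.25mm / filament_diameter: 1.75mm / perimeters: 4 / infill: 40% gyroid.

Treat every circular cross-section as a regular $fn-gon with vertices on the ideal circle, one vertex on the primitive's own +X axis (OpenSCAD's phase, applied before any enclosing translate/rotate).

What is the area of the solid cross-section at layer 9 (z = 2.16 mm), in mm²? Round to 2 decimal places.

73.80 mm²

At z = 2.16 mm: the cube (footprint 23.5×7) is included at this height (area 164.50 mm²); the r=10 cylinder at (6, -3) contributes a regular 32-gon of circumradius 10 (area = (32/2)·10.000²·sin(360°/32) = 312.14 mm²); the cylinder at (1.5, 10.5): section is a regular 32-gon, circumradius r=7 (area = (32/2)·7.000²·sin(360°/32) = 152.95 mm²); the r=2 cylinder at (-0.5, -0.5) gives a regular 32-gon of circumradius 2 (constant along its height) (area = (32/2)·2.000²·sin(360°/32) = 12.49 mm²); After the difference (first − rest): starting from the 23.5×7 cube (164.50 mm²), the r=10 cylinder at (6, -3) partially overlaps it — only the 86.57 mm² overlap (of its 312.14 mm²) is removed, clipping the outline; the r=7 cylinder at (1.5, 10.5) partially overlaps it — only the 4.14 mm² overlap (of its 152.95 mm²) is removed, clipping the outline; the r=2 cylinder at (-0.5, -0.5) misses the remaining region (no effect) — area = 73.80 mm²; the cube at (10.5, 10.5) is not intersected at this z (z outside [17.5, 39]); Subtracting the remaining from the first: none of the subtracted shapes is present at this height, so that combined region is unchanged — area = 73.80 mm². Overall, the cross-section is a single solid region. Net area = 73.80 mm².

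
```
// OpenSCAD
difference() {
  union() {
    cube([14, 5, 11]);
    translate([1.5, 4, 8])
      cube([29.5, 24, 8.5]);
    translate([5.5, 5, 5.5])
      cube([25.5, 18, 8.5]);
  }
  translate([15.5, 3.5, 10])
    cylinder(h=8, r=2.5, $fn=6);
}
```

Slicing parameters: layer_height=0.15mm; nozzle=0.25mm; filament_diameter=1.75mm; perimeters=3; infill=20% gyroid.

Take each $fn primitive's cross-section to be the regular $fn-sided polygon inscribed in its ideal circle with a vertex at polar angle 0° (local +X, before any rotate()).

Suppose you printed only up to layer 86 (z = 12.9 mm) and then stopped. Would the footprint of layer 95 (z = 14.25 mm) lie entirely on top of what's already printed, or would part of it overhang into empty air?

entirely on top

Compare the two slices. At z = 12.9: the cube is absent (z outside [0, 11]); the cube at (1.5, 4) (footprint 29.5×24) is included at this height (area 708.00 mm²); the cube at (5.5, 5) (footprint 25.5×18) is included at this height (area 459.00 mm²); Merging all regions: the 25.5×18 cube at (5.5, 5) lies entirely inside the 29.5×24 cube at (1.5, 4), so the union is just the 29.5×24 cube at (1.5, 4) — area = 708.00 mm²; the r=2.5 cylinder at (15.5, 3.5) contributes a regular 6-gon of circumradius 2.5 (area = (6/2)·2.500²·sin(360°/6) = 16.24 mm²); Subtracting the remaining from the first: starting from that combined region (708.00 mm²), the r=2.5 cylinder at (15.5, 3.5) partially overlaps it — only the 5.76 mm² overlap (of its 16.24 mm²) is removed, clipping the outline — area = 702.24 mm². At z = 14.25: the cube does not reach this height (z outside [0, 11]); the cube at (1.5, 4) is present — its section is the full 29.5×24 rectangle (area 708.00 mm²); the cube at (5.5, 5) is absent (z outside [5.5, 14]); Taking the union: only the 29.5×24 cube at (1.5, 4) is present, so the union is just that shape — area = 708.00 mm²; the r=2.5 cylinder at (15.5, 3.5) contributes a regular 6-gon of circumradius 2.5 (area = (6/2)·2.500²·sin(360°/6) = 16.24 mm²); After the difference (first − rest): starting from the result so far (708.00 mm²), the r=2.5 cylinder at (15.5, 3.5) partially overlaps it — only the 5.76 mm² overlap (of its 16.24 mm²) is removed, clipping the outline — area = 702.24 mm². Checking containment: the cross-section at z = 14.25 is a subset of the cross-section at z = 12.9.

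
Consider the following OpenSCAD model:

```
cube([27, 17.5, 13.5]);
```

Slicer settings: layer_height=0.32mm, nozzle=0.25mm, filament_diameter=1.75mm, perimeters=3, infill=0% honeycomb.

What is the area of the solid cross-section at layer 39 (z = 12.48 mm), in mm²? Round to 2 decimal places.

At z = 12.48 mm: the 27×17.5 cube contributes its full rectangle (area 472.50 mm²). Overall, the cross-section is a single solid region. Net area = 472.50 mm².

472.50 mm²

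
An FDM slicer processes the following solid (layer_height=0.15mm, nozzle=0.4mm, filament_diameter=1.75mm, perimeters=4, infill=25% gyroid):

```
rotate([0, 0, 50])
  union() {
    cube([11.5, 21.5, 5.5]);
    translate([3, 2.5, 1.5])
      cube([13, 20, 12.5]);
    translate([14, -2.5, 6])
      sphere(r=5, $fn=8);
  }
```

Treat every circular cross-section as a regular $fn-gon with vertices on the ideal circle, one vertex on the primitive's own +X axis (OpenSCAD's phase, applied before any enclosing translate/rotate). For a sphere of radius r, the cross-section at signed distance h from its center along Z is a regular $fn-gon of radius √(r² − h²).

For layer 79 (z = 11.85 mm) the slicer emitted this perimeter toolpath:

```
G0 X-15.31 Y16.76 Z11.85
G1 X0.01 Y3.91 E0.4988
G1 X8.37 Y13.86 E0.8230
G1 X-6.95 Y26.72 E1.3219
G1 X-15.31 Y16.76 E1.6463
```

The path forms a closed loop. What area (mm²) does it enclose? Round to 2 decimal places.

259.98 mm²

Apply the shoelace formula to the sequence of (X, Y) vertices; enclosed area = 259.98 mm².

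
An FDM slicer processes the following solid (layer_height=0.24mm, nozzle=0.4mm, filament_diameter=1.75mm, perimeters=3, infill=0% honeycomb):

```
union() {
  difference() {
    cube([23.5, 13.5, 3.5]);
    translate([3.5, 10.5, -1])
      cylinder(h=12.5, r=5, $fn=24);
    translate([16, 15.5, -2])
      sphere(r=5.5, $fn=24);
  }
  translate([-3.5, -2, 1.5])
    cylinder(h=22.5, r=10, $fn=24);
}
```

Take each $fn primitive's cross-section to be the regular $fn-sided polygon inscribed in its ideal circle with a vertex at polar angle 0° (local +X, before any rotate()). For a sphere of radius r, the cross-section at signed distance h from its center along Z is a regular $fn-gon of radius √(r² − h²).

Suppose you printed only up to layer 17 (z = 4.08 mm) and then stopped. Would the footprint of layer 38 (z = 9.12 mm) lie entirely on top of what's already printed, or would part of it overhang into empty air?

entirely on top

Compare the two slices. At z = 4.08: the cube is not intersected at this z (z outside [0, 3.5]); the r=5 cylinder at (3.5, 10.5) gives a regular 24-gon of circumradius 5 (constant along its height) (area = (24/2)·5.000²·sin(360°/24) = 77.65 mm²); the sphere at (16, 15.5) does not reach this height (|z−center|=6.080 > r=5.5); After the difference (first − rest): the first operand is absent here, so nothing remains; the r=10 cylinder at (-3.5, -2) contributes a regular 24-gon of circumradius 10 (area = (24/2)·10.000²·sin(360°/24) = 310.58 mm²); Taking the union: only the r=10 cylinder at (-3.5, -2) is present, so the union is just that shape — area = 310.58 mm². At z = 9.12: the cube is absent (z outside [0, 3.5]); the r=5 cylinder at (3.5, 10.5) gives a regular 24-gon of circumradius 5 (constant along its height) (area = (24/2)·5.000²·sin(360°/24) = 77.65 mm²); the sphere at (16, 15.5) does not reach this height (|z−center|=11.120 > r=5.5); After the difference (first − rest): the first operand is absent here, so nothing remains; the cylinder at (-3.5, -2): section is a regular 24-gon, circumradius r=10 (area = (24/2)·10.000²·sin(360°/24) = 310.58 mm²); Merging all regions: only the r=10 cylinder at (-3.5, -2) is present, so the union is just that shape — area = 310.58 mm². Checking containment: the cross-section at z = 9.12 is a subset of the cross-section at z = 4.08.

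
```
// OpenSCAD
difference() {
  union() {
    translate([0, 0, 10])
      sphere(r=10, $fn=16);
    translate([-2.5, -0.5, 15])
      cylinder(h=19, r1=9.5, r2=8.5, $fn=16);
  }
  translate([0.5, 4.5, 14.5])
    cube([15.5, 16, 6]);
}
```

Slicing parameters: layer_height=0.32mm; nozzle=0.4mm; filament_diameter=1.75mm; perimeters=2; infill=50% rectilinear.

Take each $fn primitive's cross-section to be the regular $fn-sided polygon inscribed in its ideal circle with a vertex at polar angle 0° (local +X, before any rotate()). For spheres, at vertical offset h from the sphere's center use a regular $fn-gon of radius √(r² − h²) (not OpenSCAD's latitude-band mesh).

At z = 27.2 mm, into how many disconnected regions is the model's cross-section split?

At z = 27.2 mm: the sphere is not intersected at this z (|z−center|=17.200 > r=10); the cone at (-2.5, -0.5): at t=0.642 of its height the radius interpolates to r₁+(r₂−r₁)t = 8.858, giving a regular 16-gon of that circumradius; Merging all regions: only the cone at (-2.5, -0.5) is present, so the union is just that shape — 1 connected region; the cube at (0.5, 4.5) does not reach this height (z outside [14.5, 20.5]); After the difference (first − rest): none of the subtracted shapes is present at this height, so the result so far is unchanged — 1 connected region. The result has 1 disconnected region.

1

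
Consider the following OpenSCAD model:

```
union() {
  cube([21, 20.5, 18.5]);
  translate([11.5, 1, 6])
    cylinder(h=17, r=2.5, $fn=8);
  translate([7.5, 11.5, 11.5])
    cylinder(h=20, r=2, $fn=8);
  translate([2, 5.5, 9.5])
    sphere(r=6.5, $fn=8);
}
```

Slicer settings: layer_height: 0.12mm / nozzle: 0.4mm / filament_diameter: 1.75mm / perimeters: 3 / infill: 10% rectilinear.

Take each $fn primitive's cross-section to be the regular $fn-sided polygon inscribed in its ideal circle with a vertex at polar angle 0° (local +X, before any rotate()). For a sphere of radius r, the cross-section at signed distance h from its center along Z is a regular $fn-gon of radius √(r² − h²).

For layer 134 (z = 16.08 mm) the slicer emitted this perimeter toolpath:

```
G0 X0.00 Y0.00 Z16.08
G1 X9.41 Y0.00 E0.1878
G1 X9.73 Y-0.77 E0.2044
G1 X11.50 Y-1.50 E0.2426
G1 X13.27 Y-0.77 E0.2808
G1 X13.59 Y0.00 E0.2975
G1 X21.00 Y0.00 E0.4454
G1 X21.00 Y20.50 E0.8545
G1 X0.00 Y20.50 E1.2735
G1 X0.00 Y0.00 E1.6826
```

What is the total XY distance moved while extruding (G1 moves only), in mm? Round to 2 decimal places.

84.32 mm

Sum the Euclidean lengths of each G1 segment: total = 84.32 mm.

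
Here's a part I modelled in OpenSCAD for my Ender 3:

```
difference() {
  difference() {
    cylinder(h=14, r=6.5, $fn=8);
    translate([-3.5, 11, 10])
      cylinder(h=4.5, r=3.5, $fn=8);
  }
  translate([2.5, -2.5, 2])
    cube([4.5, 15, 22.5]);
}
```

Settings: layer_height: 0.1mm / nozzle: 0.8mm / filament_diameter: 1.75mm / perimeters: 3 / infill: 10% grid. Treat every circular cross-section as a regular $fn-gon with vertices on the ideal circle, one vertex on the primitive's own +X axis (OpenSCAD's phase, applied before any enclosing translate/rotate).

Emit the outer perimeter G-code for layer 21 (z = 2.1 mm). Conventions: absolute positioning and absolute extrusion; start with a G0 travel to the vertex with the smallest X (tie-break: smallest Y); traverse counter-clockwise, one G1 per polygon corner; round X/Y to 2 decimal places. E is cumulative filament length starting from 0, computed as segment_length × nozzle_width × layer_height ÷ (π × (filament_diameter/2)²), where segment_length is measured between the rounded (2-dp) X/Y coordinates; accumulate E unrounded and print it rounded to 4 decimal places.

G0 X-6.50 Y0.00 Z2.10
G1 X-4.60 Y-4.60 E0.1655
G1 X0.00 Y-6.50 E0.3311
G1 X4.60 Y-4.60 E0.4966
G1 X5.46 Y-2.50 E0.5721
G1 X2.50 Y-2.50 E0.6705
G1 X2.50 Y5.46 E0.9353
G1 X0.00 Y6.50 E1.0253
G1 X-4.60 Y4.60 E1.1909
G1 X-6.50 Y0.00 E1.3564

At z = 2.1 mm: the r=6.5 cylinder contributes a regular 8-gon of circumradius 6.5; the cylinder at (-3.5, 11) is absent (z outside [10, 14.5]); After the difference (first − rest): none of the subtracted shapes is present at this height, so the r=6.5 cylinder is unchanged — 1 connected region; the cube at (2.5, -2.5) is present — its section is the full 4.5×15 rectangle; Subtracting the remaining from the first: starting from that combined region, the 4.5×15 cube at (2.5, -2.5) partially overlaps it — only the 23.63 mm² overlap (of its 67.50 mm²) is removed, clipping the outline — 1 connected region. The outline is a single polygon with 9 vertices. Extrusion per mm of travel: 0.8 × 0.1 / (π × 0.875²) = 0.033260. Accumulating E over each segment gives final E = 1.3564.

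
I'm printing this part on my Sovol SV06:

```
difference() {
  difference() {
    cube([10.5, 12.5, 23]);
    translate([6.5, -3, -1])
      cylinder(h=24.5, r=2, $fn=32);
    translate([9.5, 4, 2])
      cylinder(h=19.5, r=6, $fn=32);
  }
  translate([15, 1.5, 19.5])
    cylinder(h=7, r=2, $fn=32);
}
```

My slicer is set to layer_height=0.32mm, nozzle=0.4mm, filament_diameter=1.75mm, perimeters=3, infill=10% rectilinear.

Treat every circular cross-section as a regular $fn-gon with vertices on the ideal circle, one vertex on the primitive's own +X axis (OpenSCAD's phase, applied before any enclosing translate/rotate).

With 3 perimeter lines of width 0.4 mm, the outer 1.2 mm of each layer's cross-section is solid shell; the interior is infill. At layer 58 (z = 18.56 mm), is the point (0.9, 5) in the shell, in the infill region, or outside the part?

shell

At z = 18.56 mm: the cube is present — its section is the full 10.5×12.5 rectangle; the cylinder at (6.5, -3): section is a regular 32-gon, circumradius r=2; the cylinder at (9.5, 4): section is a regular 32-gon, circumradius r=6; After the difference (first − rest): starting from the 10.5×12.5 cube, the r=2 cylinder at (6.5, -3) misses the remaining region (no effect); the r=6 cylinder at (9.5, 4) partially overlaps it — only the 60.04 mm² overlap (of its 112.37 mm²) is removed, clipping the outline — 1 connected region; the cylinder at (15, 1.5) does not reach this height (z outside [19.5, 26.5]); After the difference (first − rest): none of the subtracted shapes is present at this height, so the result so far is unchanged — 1 connected region. Overall, the cross-section is a single solid region. The nearest boundary edge runs (0.00, 0.00)→(0.00, 12.50); distance from the point to it = 0.90 mm. The point is inside the cross-section, 0.90 mm from the nearest boundary — within the 1.2 mm shell band (3 × 0.4).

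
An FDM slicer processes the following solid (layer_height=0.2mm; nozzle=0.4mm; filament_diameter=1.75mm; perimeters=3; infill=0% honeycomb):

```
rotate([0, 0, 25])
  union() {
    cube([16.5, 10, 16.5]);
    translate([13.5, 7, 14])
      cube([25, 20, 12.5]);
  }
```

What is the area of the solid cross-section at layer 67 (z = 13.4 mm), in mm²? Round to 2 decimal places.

At z = 13.4 mm: the 16.5×10 cube contributes its full rectangle (area 165.00 mm²); the cube at (13.5, 7) is not intersected at this z (z outside [14, 26.5]); Merging all regions: only the 16.5×10 cube is present, so the union is just that shape — area = 165.00 mm²; (whole slice rotated 25° about Z — lengths, areas and connectivity unchanged). Overall, the cross-section is a single solid region. Net area = 165.00 mm².

165.00 mm²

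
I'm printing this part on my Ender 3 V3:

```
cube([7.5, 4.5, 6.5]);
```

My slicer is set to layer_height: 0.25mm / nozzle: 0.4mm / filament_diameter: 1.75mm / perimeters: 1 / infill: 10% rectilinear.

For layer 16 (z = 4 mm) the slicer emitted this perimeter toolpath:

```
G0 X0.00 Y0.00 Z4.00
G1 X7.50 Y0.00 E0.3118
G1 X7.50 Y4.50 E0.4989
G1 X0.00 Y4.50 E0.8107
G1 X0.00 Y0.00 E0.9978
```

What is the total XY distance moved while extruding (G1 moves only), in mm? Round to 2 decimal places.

24.00 mm

Sum the Euclidean lengths of each G1 segment: total = 24.00 mm.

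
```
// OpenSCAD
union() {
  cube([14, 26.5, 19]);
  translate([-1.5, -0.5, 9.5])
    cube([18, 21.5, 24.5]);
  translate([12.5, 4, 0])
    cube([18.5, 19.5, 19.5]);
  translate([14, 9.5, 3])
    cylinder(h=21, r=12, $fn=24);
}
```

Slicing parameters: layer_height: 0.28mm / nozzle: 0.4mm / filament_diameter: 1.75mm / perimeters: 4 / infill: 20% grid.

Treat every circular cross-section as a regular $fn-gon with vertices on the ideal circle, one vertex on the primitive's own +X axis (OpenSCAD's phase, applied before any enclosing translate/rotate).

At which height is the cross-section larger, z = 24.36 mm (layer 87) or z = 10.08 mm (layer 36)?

Layer 87 (z = 24.36): the cube is absent (z outside [0, 19]); the cube at (-1.5, -0.5) (footprint 18×21.5) is included at this height (area 387.00 mm²); the cube at (12.5, 4) is absent (z outside [0, 19.5]); the cylinder at (14, 9.5) is not intersected at this z (z outside [3, 24]); Combining (union): only the 18×21.5 cube at (-1.5, -0.5) is present, so the union is just that shape — area = 387.00 mm². So its area = 387.00 mm². Layer 36 (z = 10.08): the cube (footprint 14×26.5) is included at this height (area 371.00 mm²); the cube at (-1.5, -0.5) is present — its section is the full 18×21.5 rectangle (area 387.00 mm²); the cube at (12.5, 4) is present — its section is the full 18.5×19.5 rectangle (area 360.75 mm²); the r=12 cylinder at (14, 9.5) gives a regular 24-gon of circumradius 12 (constant along its height) (area = (24/2)·12.000²·sin(360°/24) = 447.24 mm²); Combining (union): the regions partially overlap — summed areas 1565.99 mm² minus the doubly-counted overlap 767.08 mm² gives 798.91 mm² — area = 798.91 mm². So its area = 798.91 mm². Layer 36 is larger (798.91 vs 387.00 mm²).

layer 36 (z = 10.08 mm)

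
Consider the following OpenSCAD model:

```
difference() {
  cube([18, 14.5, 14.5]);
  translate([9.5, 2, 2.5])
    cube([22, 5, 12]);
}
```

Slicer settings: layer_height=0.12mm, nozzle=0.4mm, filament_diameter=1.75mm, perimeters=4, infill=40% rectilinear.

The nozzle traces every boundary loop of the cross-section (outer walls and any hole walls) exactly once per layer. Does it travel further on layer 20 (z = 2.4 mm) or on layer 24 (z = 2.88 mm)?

Layer 20 (z = 2.4): the 18×14.5 cube contributes its full rectangle (perimeter 65.00 mm); the cube at (9.5, 2) is absent (z outside [2.5, 14.5]); Taking the first minus the rest: none of the subtracted shapes is present at this height, so the 18×14.5 cube is unchanged — boundary = 65.00 mm. So its perimeter = 65.00 mm. Layer 24 (z = 2.88): the cube (footprint 18×14.5) is included at this height (perimeter 65.00 mm); the cube at (9.5, 2) is present — its section is the full 22×5 rectangle (perimeter 54.00 mm); Taking the first minus the rest: starting from the 18×14.5 cube, the 22×5 cube at (9.5, 2) partially overlaps it — only the 42.50 mm² overlap (of its 110.00 mm²) is removed, clipping the outline — boundary = 82.00 mm. So its perimeter = 82.00 mm. Layer 24 is larger (82.00 vs 65.00 mm).

layer 24 (z = 2.88 mm)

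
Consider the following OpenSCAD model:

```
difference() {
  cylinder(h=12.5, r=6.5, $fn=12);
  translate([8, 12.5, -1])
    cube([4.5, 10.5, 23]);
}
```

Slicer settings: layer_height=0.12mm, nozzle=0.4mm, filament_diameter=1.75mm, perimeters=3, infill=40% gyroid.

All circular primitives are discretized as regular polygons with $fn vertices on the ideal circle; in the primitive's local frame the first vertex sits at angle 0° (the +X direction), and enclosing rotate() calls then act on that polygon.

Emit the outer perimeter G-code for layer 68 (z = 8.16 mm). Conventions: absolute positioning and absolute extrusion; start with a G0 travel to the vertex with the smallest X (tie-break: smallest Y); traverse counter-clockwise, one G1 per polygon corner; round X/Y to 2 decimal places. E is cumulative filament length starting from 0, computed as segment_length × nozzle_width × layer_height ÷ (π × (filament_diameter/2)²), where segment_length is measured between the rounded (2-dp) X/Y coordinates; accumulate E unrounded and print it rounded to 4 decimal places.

G0 X-6.50 Y0.00 Z8.16
G1 X-5.63 Y-3.25 E0.0671
G1 X-3.25 Y-5.63 E0.1343
G1 X0.00 Y-6.50 E0.2015
G1 X3.25 Y-5.63 E0.2686
G1 X5.63 Y-3.25 E0.3358
G1 X6.50 Y0.00 E0.4029
G1 X5.63 Y3.25 E0.4700
G1 X3.25 Y5.63 E0.5372
G1 X0.00 Y6.50 E0.6044
G1 X-3.25 Y5.63 E0.6715
G1 X-5.63 Y3.25 E0.7387
G1 X-6.50 Y0.00 E0.8058

At z = 8.16 mm: the r=6.5 cylinder gives a regular 12-gon of circumradius 6.5 (constant along its height); the cube at (8, 12.5) (footprint 4.5×10.5) is included at this height; Taking the first minus the rest: starting from the r=6.5 cylinder, the 4.5×10.5 cube at (8, 12.5) misses the remaining region (no effect) — 1 connected region. The outline is a single polygon with 12 vertices. Extrusion per mm of travel: 0.4 × 0.12 / (π × 0.875²) = 0.019956. Accumulating E over each segment gives final E = 0.8058.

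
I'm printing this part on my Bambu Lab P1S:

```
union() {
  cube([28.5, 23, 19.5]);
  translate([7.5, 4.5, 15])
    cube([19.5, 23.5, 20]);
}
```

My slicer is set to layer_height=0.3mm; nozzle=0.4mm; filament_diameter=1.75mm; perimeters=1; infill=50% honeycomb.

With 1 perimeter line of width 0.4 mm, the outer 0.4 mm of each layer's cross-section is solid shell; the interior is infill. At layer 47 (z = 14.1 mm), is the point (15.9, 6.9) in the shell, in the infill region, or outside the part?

At z = 14.1 mm: the cube (footprint 28.5×23) is included at this height; the cube at (7.5, 4.5) is not intersected at this z (z outside [15, 35]); Merging all regions: only the 28.5×23 cube is present, so the union is just that shape — 1 connected region. Overall, the cross-section is a single solid region. The nearest boundary edge runs (0.00, 0.00)→(28.50, 0.00); distance from the point to it = 6.90 mm. The point is inside the cross-section and 6.90 mm from the nearest boundary — more than the 0.4 mm shell width (1 × 0.4), so it's in the infill interior.

infill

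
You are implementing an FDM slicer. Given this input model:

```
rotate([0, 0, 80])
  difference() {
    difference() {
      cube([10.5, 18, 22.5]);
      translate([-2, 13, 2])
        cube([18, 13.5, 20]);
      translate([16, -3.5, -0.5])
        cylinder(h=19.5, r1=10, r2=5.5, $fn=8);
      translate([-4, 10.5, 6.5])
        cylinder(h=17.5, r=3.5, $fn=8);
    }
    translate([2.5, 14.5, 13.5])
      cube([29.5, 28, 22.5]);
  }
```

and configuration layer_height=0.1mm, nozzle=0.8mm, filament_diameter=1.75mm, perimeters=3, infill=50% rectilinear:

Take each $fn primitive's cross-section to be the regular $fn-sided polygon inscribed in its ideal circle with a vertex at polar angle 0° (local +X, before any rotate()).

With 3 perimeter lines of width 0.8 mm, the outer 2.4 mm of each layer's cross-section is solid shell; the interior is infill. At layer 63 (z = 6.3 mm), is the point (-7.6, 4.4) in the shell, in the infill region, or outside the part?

At z = 6.3 mm: the cube is present — its section is the full 10.5×18 rectangle; the cube at (-2, 13) is present — its section is the full 18×13.5 rectangle; the cone at (16, -3.5) contributes a regular 8-gon of circumradius 8.431 (interpolated between r1=10 and r2=5.5 at t=0.349); the cylinder at (-4, 10.5) does not reach this height (z outside [6.5, 24]); After the difference (first − rest): starting from the 10.5×18 cube, the 18×13.5 cube at (-2, 13) partially overlaps it — only the 52.50 mm² overlap (of its 243.00 mm²) is removed, clipping the outline; the cone at (16, -3.5) partially overlaps it — only the 2.43 mm² overlap (of its 201.04 mm²) is removed, clipping the outline — 1 connected region; the cube at (2.5, 14.5) is not intersected at this z (z outside [13.5, 36]); After the difference (first − rest): none of the subtracted shapes is present at this height, so the result so far is unchanged — 1 connected region; (whole slice rotated 80° about Z — lengths, areas and connectivity unchanged). Overall, the cross-section is a single solid region. Undo the 80° rotation: the query point maps to (3.013, 8.249) in the un-rotated model frame. The nearest boundary edge runs (0.00, 0.00)→(0.00, 13.00); distance from the point to it = 3.01 mm. The point is inside the cross-section and 3.01 mm from the nearest boundary — more than the 2.4 mm shell width (3 × 0.8), so it's in the infill interior.

infill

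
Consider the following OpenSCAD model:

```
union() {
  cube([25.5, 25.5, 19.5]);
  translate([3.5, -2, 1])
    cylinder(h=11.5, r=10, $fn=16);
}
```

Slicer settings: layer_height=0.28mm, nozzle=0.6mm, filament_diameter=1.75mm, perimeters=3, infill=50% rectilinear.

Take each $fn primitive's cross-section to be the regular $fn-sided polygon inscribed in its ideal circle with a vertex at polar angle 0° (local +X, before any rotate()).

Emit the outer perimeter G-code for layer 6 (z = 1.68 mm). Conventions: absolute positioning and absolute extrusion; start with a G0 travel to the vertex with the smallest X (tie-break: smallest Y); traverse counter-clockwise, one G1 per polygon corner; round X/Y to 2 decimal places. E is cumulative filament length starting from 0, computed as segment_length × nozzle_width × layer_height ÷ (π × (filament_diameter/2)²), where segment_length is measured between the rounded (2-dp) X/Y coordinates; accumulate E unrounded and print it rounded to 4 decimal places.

At z = 1.68 mm: the cube is present — its section is the full 25.5×25.5 rectangle; the cylinder at (3.5, -2): section is a regular 16-gon, circumradius r=10; Combining (union): the regions partially overlap (shared area 83.72 mm²), so overlapping operands fuse into one piece — 1 connected region. The outline is a single polygon with 17 vertices. Extrusion per mm of travel: 0.6 × 0.28 / (π × 0.875²) = 0.069846. Accumulating E over each segment gives final E = 8.8632.

G0 X-6.50 Y-2.00 Z1.68
G1 X-5.74 Y-5.83 E0.2727
G1 X-3.57 Y-9.07 E0.5451
G1 X-0.33 Y-11.24 E0.8175
G1 X3.50 Y-12.00 E1.0902
G1 X7.33 Y-11.24 E1.3629
G1 X10.57 Y-9.07 E1.6353
G1 X12.74 Y-5.83 E1.9077
G1 X13.50 Y-2.00 E2.1804
G1 X13.10 Y0.00 E2.3228
G1 X25.50 Y0.00 E3.1889
G1 X25.50 Y25.50 E4.9700
G1 X0.00 Y25.50 E6.7511
G1 X0.00 Y7.30 E8.0223
G1 X-0.33 Y7.24 E8.0457
G1 X-3.57 Y5.07 E8.3181
G1 X-5.74 Y1.83 E8.5905
G1 X-6.50 Y-2.00 E8.8632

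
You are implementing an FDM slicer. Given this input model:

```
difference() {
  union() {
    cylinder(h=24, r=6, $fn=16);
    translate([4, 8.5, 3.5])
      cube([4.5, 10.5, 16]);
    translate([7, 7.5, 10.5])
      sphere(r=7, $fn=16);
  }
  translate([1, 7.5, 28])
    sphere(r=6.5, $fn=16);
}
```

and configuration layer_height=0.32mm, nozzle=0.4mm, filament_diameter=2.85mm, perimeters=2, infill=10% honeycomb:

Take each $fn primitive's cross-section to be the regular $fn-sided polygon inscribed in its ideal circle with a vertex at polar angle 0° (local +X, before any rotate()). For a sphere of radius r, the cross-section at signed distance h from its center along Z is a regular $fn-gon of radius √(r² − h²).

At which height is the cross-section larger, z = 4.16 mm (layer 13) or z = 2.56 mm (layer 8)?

Layer 13 (z = 4.16): the r=6 cylinder gives a regular 16-gon of circumradius 6 (constant along its height) (area = (16/2)·6.000²·sin(360°/16) = 110.21 mm²); the cube at (4, 8.5) is present — its section is the full 4.5×10.5 rectangle (area 47.25 mm²); the sphere at (7, 7.5): section is a regular 16-gon, circumradius = √(r²−h²) = √(7²−6.34²) = 2.967 (area = (16/2)·2.967²·sin(360°/16) = 26.95 mm²); Combining (union): the regions partially overlap — summed areas 184.42 mm² minus the doubly-counted overlap 6.57 mm² gives 177.85 mm² — area = 177.85 mm²; the sphere at (1, 7.5) is absent (|z−center|=23.840 > r=6.5); Subtracting the remaining from the first: none of the subtracted shapes is present at this height, so that combined region is unchanged — area = 177.85 mm². So its area = 177.85 mm². Layer 8 (z = 2.56): the r=6 cylinder gives a regular 16-gon of circumradius 6 (constant along its height) (area = (16/2)·6.000²·sin(360°/16) = 110.21 mm²); the cube at (4, 8.5) is not intersected at this z (z outside [3.5, 19.5]); the sphere at (7, 7.5) is absent (|z−center|=7.940 > r=7); Combining (union): only the r=6 cylinder is present, so the union is just that shape — area = 110.21 mm²; the sphere at (1, 7.5) is not intersected at this z (|z−center|=25.440 > r=6.5); Subtracting the remaining from the first: none of the subtracted shapes is present at this height, so the result so far is unchanged — area = 110.21 mm². So its area = 110.21 mm². Layer 13 is larger (177.85 vs 110.21 mm²).

layer 13 (z = 4.16 mm)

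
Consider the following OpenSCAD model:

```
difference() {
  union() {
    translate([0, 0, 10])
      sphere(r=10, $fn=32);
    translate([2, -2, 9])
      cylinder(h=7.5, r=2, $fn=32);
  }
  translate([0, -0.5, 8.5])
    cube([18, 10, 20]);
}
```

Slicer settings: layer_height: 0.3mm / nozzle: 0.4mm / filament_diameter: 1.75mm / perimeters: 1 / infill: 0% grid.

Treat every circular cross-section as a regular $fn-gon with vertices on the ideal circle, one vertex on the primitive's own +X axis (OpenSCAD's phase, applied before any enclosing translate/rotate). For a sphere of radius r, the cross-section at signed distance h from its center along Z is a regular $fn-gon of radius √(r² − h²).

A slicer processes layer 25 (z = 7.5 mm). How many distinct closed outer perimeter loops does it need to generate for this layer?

1

At z = 7.5 mm: the r=10 sphere slices to a regular 32-gon of circumradius 9.682 (√(r²−h²) with h=2.5 from center); the cylinder at (2, -2) does not reach this height (z outside [9, 16.5]); Combining (union): only the r=10 sphere is present, so the union is just that shape — 1 connected region; the cube at (0, -0.5) is not intersected at this z (z outside [8.5, 28.5]); Taking the first minus the rest: none of the subtracted shapes is present at this height, so that combined region is unchanged — 1 connected region. The result has 1 disconnected region.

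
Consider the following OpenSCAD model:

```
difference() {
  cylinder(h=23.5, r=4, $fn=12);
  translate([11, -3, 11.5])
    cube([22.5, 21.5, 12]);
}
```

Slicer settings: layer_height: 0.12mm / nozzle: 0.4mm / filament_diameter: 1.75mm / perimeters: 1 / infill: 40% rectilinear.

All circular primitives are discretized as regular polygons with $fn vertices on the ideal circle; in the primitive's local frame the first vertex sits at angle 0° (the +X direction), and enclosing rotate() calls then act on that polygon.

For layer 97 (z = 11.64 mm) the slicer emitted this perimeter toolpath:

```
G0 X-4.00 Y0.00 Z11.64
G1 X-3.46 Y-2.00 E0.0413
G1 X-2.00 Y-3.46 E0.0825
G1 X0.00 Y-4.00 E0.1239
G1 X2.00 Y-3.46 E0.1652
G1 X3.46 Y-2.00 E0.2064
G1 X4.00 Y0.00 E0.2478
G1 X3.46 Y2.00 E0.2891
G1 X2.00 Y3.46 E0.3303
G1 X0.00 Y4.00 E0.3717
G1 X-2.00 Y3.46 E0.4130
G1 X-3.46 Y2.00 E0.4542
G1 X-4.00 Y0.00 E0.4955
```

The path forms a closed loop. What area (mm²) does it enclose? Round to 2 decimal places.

47.94 mm²

Apply the shoelace formula to the sequence of (X, Y) vertices; enclosed area = 47.94 mm².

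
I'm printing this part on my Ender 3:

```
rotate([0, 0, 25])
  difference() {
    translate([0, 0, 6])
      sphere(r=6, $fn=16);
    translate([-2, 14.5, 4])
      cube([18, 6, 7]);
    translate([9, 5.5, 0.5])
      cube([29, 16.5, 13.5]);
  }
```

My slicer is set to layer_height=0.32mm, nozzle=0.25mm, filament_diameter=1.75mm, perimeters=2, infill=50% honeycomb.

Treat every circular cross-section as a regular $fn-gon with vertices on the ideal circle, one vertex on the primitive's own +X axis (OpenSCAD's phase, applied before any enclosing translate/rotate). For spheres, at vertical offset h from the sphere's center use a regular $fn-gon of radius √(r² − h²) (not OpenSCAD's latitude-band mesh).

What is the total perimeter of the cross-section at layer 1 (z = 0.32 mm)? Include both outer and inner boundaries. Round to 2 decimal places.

12.07 mm

At z = 0.32 mm: the sphere: section is a regular 16-gon, circumradius = √(r²−h²) = √(6²−5.68²) = 1.933 (perimeter = 2·16·1.933·sin(180°/16) = 12.07 mm); the cube at (-2, 14.5) is not intersected at this z (z outside [4, 11]); the cube at (9, 5.5) is not intersected at this z (z outside [0.5, 14]); Taking the first minus the rest: none of the subtracted shapes is present at this height, so the r=6 sphere is unchanged — boundary = 12.07 mm; (rotated 25° about Z; rotation is an isometry so areas/perimeters/island counts are preserved). Overall, the cross-section is a single solid region. Total boundary length (outer) = 12.07 mm.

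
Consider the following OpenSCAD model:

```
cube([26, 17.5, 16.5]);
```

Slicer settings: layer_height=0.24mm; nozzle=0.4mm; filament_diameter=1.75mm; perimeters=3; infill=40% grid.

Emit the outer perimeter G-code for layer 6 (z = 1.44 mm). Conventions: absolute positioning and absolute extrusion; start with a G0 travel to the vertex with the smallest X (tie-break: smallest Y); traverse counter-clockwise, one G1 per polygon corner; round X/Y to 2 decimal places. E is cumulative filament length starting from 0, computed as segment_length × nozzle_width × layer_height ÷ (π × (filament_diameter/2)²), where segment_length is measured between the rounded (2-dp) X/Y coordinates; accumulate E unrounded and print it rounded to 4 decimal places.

At z = 1.44 mm: the cube (footprint 26×17.5) is included at this height. The outline is a single polygon with 4 vertices. Extrusion per mm of travel: 0.4 × 0.24 / (π × 0.875²) = 0.039912. Accumulating E over each segment gives final E = 3.4724.

G0 X0.00 Y0.00 Z1.44
G1 X26.00 Y0.00 E1.0377
G1 X26.00 Y17.50 E1.7362
G1 X0.00 Y17.50 E2.7739
G1 X0.00 Y0.00 E3.4724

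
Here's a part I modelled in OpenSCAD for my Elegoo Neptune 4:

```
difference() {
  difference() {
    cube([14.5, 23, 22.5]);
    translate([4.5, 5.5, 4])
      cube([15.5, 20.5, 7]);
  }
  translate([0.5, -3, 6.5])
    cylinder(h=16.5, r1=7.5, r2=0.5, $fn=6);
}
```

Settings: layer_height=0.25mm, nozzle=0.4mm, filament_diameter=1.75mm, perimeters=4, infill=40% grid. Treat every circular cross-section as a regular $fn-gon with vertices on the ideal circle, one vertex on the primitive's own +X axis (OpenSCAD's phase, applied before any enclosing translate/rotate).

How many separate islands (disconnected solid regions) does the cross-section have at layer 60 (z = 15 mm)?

At z = 15 mm: the cube (footprint 14.5×23) is included at this height; the cube at (4.5, 5.5) does not reach this height (z outside [4, 11]); Subtracting the remaining from the first: none of the subtracted shapes is present at this height, so the 14.5×23 cube is unchanged — 1 connected region; the cone at (0.5, -3): at t=0.515 of its height the radius interpolates to r₁+(r₂−r₁)t = 3.894, giving a regular 6-gon of that circumradius; Subtracting the remaining from the first: starting from the result so far, the cone at (0.5, -3) partially overlaps it — only the 0.95 mm² overlap (of its 39.39 mm²) is removed, clipping the outline — 1 connected region. Overall, the cross-section is a single solid region. Island count = 1.

1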